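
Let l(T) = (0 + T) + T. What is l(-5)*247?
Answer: -2470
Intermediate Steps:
l(T) = 2*T (l(T) = T + T = 2*T)
l(-5)*247 = (2*(-5))*247 = -10*247 = -2470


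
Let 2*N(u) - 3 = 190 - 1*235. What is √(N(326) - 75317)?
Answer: I*√75338 ≈ 274.48*I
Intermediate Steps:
N(u) = -21 (N(u) = 3/2 + (190 - 1*235)/2 = 3/2 + (190 - 235)/2 = 3/2 + (½)*(-45) = 3/2 - 45/2 = -21)
√(N(326) - 75317) = √(-21 - 75317) = √(-75338) = I*√75338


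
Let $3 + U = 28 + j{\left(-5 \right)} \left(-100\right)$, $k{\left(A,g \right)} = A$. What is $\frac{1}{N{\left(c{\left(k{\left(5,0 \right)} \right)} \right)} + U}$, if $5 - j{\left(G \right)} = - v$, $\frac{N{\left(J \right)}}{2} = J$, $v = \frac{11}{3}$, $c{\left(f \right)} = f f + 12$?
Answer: $- \frac{3}{2303} \approx -0.0013026$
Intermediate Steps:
$c{\left(f \right)} = 12 + f^{2}$ ($c{\left(f \right)} = f^{2} + 12 = 12 + f^{2}$)
$v = \frac{11}{3}$ ($v = 11 \cdot \frac{1}{3} = \frac{11}{3} \approx 3.6667$)
$N{\left(J \right)} = 2 J$
$j{\left(G \right)} = \frac{26}{3}$ ($j{\left(G \right)} = 5 - \left(-1\right) \frac{11}{3} = 5 - - \frac{11}{3} = 5 + \frac{11}{3} = \frac{26}{3}$)
$U = - \frac{2525}{3}$ ($U = -3 + \left(28 + \frac{26}{3} \left(-100\right)\right) = -3 + \left(28 - \frac{2600}{3}\right) = -3 - \frac{2516}{3} = - \frac{2525}{3} \approx -841.67$)
$\frac{1}{N{\left(c{\left(k{\left(5,0 \right)} \right)} \right)} + U} = \frac{1}{2 \left(12 + 5^{2}\right) - \frac{2525}{3}} = \frac{1}{2 \left(12 + 25\right) - \frac{2525}{3}} = \frac{1}{2 \cdot 37 - \frac{2525}{3}} = \frac{1}{74 - \frac{2525}{3}} = \frac{1}{- \frac{2303}{3}} = - \frac{3}{2303}$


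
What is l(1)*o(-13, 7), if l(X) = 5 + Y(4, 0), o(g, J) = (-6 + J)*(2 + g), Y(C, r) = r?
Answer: -55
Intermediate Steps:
l(X) = 5 (l(X) = 5 + 0 = 5)
l(1)*o(-13, 7) = 5*(-12 - 6*(-13) + 2*7 + 7*(-13)) = 5*(-12 + 78 + 14 - 91) = 5*(-11) = -55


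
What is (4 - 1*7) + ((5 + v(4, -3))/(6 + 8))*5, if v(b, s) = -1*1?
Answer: -11/7 ≈ -1.5714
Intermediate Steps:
v(b, s) = -1
(4 - 1*7) + ((5 + v(4, -3))/(6 + 8))*5 = (4 - 1*7) + ((5 - 1)/(6 + 8))*5 = (4 - 7) + (4/14)*5 = -3 + (4*(1/14))*5 = -3 + (2/7)*5 = -3 + 10/7 = -11/7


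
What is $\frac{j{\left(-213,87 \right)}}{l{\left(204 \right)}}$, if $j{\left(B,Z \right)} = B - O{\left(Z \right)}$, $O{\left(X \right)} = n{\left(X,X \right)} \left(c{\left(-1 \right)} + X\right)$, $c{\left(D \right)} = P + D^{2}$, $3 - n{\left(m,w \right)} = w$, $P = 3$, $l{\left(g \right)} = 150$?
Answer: $\frac{2477}{50} \approx 49.54$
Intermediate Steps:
$n{\left(m,w \right)} = 3 - w$
$c{\left(D \right)} = 3 + D^{2}$
$O{\left(X \right)} = \left(3 - X\right) \left(4 + X\right)$ ($O{\left(X \right)} = \left(3 - X\right) \left(\left(3 + \left(-1\right)^{2}\right) + X\right) = \left(3 - X\right) \left(\left(3 + 1\right) + X\right) = \left(3 - X\right) \left(4 + X\right)$)
$j{\left(B,Z \right)} = -12 + B + Z + Z^{2}$ ($j{\left(B,Z \right)} = B - \left(12 - Z - Z^{2}\right) = B + \left(-12 + Z + Z^{2}\right) = -12 + B + Z + Z^{2}$)
$\frac{j{\left(-213,87 \right)}}{l{\left(204 \right)}} = \frac{-213 + \left(-3 + 87\right) \left(4 + 87\right)}{150} = \left(-213 + 84 \cdot 91\right) \frac{1}{150} = \left(-213 + 7644\right) \frac{1}{150} = 7431 \cdot \frac{1}{150} = \frac{2477}{50}$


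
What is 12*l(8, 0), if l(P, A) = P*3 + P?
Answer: 384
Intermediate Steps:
l(P, A) = 4*P (l(P, A) = 3*P + P = 4*P)
12*l(8, 0) = 12*(4*8) = 12*32 = 384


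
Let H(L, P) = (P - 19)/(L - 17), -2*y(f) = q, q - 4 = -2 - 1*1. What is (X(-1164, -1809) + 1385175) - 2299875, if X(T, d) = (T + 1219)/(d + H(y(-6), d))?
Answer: -54570089225/59659 ≈ -9.1470e+5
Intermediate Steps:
q = 1 (q = 4 + (-2 - 1*1) = 4 + (-2 - 1) = 4 - 3 = 1)
y(f) = -½ (y(f) = -½*1 = -½)
H(L, P) = (-19 + P)/(-17 + L)
X(T, d) = (1219 + T)/(38/35 + 33*d/35) (X(T, d) = (T + 1219)/(d + (-19 + d)/(-17 - ½)) = (1219 + T)/(d + (-19 + d)/(-35/2)) = (1219 + T)/(d - 2*(-19 + d)/35) = (1219 + T)/(d + (38/35 - 2*d/35)) = (1219 + T)/(38/35 + 33*d/35))
(X(-1164, -1809) + 1385175) - 2299875 = (35*(1219 - 1164)/(38 + 33*(-1809)) + 1385175) - 2299875 = (35*55/(38 - 59697) + 1385175) - 2299875 = (35*55/(-59659) + 1385175) - 2299875 = (35*(-1/59659)*55 + 1385175) - 2299875 = (-1925/59659 + 1385175) - 2299875 = 82638153400/59659 - 2299875 = -54570089225/59659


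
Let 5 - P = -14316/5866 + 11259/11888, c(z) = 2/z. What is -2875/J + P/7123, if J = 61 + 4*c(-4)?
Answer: -714025180960557/14653312628528 ≈ -48.728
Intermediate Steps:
P = 226409177/34867504 (P = 5 - (-14316/5866 + 11259/11888) = 5 - (-14316*1/5866 + 11259*(1/11888)) = 5 - (-7158/2933 + 11259/11888) = 5 - 1*(-52071657/34867504) = 5 + 52071657/34867504 = 226409177/34867504 ≈ 6.4934)
J = 59 (J = 61 + 4*(2/(-4)) = 61 + 4*(2*(-¼)) = 61 + 4*(-½) = 61 - 2 = 59)
-2875/J + P/7123 = -2875/59 + (226409177/34867504)/7123 = -2875*1/59 + (226409177/34867504)*(1/7123) = -2875/59 + 226409177/248361230992 = -714025180960557/14653312628528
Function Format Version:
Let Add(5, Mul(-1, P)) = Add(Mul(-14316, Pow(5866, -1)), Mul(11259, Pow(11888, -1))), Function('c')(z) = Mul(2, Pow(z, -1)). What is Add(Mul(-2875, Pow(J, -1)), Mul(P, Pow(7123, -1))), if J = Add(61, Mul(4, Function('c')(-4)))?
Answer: Rational(-714025180960557, 14653312628528) ≈ -48.728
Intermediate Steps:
P = Rational(226409177, 34867504) (P = Add(5, Mul(-1, Add(Mul(-14316, Pow(5866, -1)), Mul(11259, Pow(11888, -1))))) = Add(5, Mul(-1, Add(Mul(-14316, Rational(1, 5866)), Mul(11259, Rational(1, 11888))))) = Add(5, Mul(-1, Add(Rational(-7158, 2933), Rational(11259, 11888)))) = Add(5, Mul(-1, Rational(-52071657, 34867504))) = Add(5, Rational(52071657, 34867504)) = Rational(226409177, 34867504) ≈ 6.4934)
J = 59 (J = Add(61, Mul(4, Mul(2, Pow(-4, -1)))) = Add(61, Mul(4, Mul(2, Rational(-1, 4)))) = Add(61, Mul(4, Rational(-1, 2))) = Add(61, -2) = 59)
Add(Mul(-2875, Pow(J, -1)), Mul(P, Pow(7123, -1))) = Add(Mul(-2875, Pow(59, -1)), Mul(Rational(226409177, 34867504), Pow(7123, -1))) = Add(Mul(-2875, Rational(1, 59)), Mul(Rational(226409177, 34867504), Rational(1, 7123))) = Add(Rational(-2875, 59), Rational(226409177, 248361230992)) = Rational(-714025180960557, 14653312628528)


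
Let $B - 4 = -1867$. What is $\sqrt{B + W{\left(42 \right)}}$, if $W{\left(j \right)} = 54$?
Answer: $3 i \sqrt{201} \approx 42.532 i$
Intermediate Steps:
$B = -1863$ ($B = 4 - 1867 = -1863$)
$\sqrt{B + W{\left(42 \right)}} = \sqrt{-1863 + 54} = \sqrt{-1809} = 3 i \sqrt{201}$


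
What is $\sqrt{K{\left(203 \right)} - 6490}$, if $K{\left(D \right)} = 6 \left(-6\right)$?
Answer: $i \sqrt{6526} \approx 80.784 i$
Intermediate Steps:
$K{\left(D \right)} = -36$
$\sqrt{K{\left(203 \right)} - 6490} = \sqrt{-36 - 6490} = \sqrt{-6526} = i \sqrt{6526}$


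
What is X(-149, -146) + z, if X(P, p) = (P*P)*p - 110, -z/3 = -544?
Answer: -3239824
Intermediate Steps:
z = 1632 (z = -3*(-544) = 1632)
X(P, p) = -110 + p*P² (X(P, p) = P²*p - 110 = p*P² - 110 = -110 + p*P²)
X(-149, -146) + z = (-110 - 146*(-149)²) + 1632 = (-110 - 146*22201) + 1632 = (-110 - 3241346) + 1632 = -3241456 + 1632 = -3239824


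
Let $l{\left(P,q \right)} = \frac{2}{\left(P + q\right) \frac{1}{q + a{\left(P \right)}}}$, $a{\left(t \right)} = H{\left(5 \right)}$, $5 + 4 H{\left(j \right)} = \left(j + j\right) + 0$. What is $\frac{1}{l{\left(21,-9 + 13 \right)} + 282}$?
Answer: $\frac{50}{14121} \approx 0.0035408$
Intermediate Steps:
$H{\left(j \right)} = - \frac{5}{4} + \frac{j}{2}$ ($H{\left(j \right)} = - \frac{5}{4} + \frac{\left(j + j\right) + 0}{4} = - \frac{5}{4} + \frac{2 j + 0}{4} = - \frac{5}{4} + \frac{2 j}{4} = - \frac{5}{4} + \frac{j}{2}$)
$a{\left(t \right)} = \frac{5}{4}$ ($a{\left(t \right)} = - \frac{5}{4} + \frac{1}{2} \cdot 5 = - \frac{5}{4} + \frac{5}{2} = \frac{5}{4}$)
$l{\left(P,q \right)} = \frac{2 \left(\frac{5}{4} + q\right)}{P + q}$ ($l{\left(P,q \right)} = \frac{2}{\left(P + q\right) \frac{1}{q + \frac{5}{4}}} = \frac{2}{\left(P + q\right) \frac{1}{\frac{5}{4} + q}} = \frac{2}{\frac{1}{\frac{5}{4} + q} \left(P + q\right)} = 2 \frac{\frac{5}{4} + q}{P + q} = \frac{2 \left(\frac{5}{4} + q\right)}{P + q}$)
$\frac{1}{l{\left(21,-9 + 13 \right)} + 282} = \frac{1}{\frac{\frac{5}{2} + 2 \left(-9 + 13\right)}{21 + \left(-9 + 13\right)} + 282} = \frac{1}{\frac{\frac{5}{2} + 2 \cdot 4}{21 + 4} + 282} = \frac{1}{\frac{\frac{5}{2} + 8}{25} + 282} = \frac{1}{\frac{1}{25} \cdot \frac{21}{2} + 282} = \frac{1}{\frac{21}{50} + 282} = \frac{1}{\frac{14121}{50}} = \frac{50}{14121}$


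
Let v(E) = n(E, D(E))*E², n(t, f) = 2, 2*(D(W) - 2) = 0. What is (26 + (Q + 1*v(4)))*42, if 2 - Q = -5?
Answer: 2730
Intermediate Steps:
Q = 7 (Q = 2 - 1*(-5) = 2 + 5 = 7)
D(W) = 2 (D(W) = 2 + (½)*0 = 2 + 0 = 2)
v(E) = 2*E²
(26 + (Q + 1*v(4)))*42 = (26 + (7 + 1*(2*4²)))*42 = (26 + (7 + 1*(2*16)))*42 = (26 + (7 + 1*32))*42 = (26 + (7 + 32))*42 = (26 + 39)*42 = 65*42 = 2730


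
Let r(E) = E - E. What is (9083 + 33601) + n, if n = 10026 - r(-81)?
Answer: 52710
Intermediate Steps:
r(E) = 0
n = 10026 (n = 10026 - 1*0 = 10026 + 0 = 10026)
(9083 + 33601) + n = (9083 + 33601) + 10026 = 42684 + 10026 = 52710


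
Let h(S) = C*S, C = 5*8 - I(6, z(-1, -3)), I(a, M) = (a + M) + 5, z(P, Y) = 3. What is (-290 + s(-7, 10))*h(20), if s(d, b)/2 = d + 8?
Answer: -149760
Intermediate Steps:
I(a, M) = 5 + M + a (I(a, M) = (M + a) + 5 = 5 + M + a)
s(d, b) = 16 + 2*d (s(d, b) = 2*(d + 8) = 2*(8 + d) = 16 + 2*d)
C = 26 (C = 5*8 - (5 + 3 + 6) = 40 - 1*14 = 40 - 14 = 26)
h(S) = 26*S
(-290 + s(-7, 10))*h(20) = (-290 + (16 + 2*(-7)))*(26*20) = (-290 + (16 - 14))*520 = (-290 + 2)*520 = -288*520 = -149760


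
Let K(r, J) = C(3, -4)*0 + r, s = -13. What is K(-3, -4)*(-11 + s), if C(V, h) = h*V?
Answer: 72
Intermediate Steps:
C(V, h) = V*h
K(r, J) = r (K(r, J) = (3*(-4))*0 + r = -12*0 + r = 0 + r = r)
K(-3, -4)*(-11 + s) = -3*(-11 - 13) = -3*(-24) = 72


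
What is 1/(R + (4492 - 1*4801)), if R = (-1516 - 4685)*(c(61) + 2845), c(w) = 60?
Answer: -1/18014214 ≈ -5.5512e-8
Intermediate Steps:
R = -18013905 (R = (-1516 - 4685)*(60 + 2845) = -6201*2905 = -18013905)
1/(R + (4492 - 1*4801)) = 1/(-18013905 + (4492 - 1*4801)) = 1/(-18013905 + (4492 - 4801)) = 1/(-18013905 - 309) = 1/(-18014214) = -1/18014214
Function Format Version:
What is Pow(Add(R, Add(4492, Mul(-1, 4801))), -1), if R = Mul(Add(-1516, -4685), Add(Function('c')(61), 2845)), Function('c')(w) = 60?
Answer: Rational(-1, 18014214) ≈ -5.5512e-8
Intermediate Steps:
R = -18013905 (R = Mul(Add(-1516, -4685), Add(60, 2845)) = Mul(-6201, 2905) = -18013905)
Pow(Add(R, Add(4492, Mul(-1, 4801))), -1) = Pow(Add(-18013905, Add(4492, Mul(-1, 4801))), -1) = Pow(Add(-18013905, Add(4492, -4801)), -1) = Pow(Add(-18013905, -309), -1) = Pow(-18014214, -1) = Rational(-1, 18014214)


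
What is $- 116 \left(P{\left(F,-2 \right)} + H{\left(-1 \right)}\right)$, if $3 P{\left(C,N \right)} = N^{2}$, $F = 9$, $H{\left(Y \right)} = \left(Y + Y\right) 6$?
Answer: $\frac{3712}{3} \approx 1237.3$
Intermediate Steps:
$H{\left(Y \right)} = 12 Y$ ($H{\left(Y \right)} = 2 Y 6 = 12 Y$)
$P{\left(C,N \right)} = \frac{N^{2}}{3}$
$- 116 \left(P{\left(F,-2 \right)} + H{\left(-1 \right)}\right) = - 116 \left(\frac{\left(-2\right)^{2}}{3} + 12 \left(-1\right)\right) = - 116 \left(\frac{1}{3} \cdot 4 - 12\right) = - 116 \left(\frac{4}{3} - 12\right) = \left(-116\right) \left(- \frac{32}{3}\right) = \frac{3712}{3}$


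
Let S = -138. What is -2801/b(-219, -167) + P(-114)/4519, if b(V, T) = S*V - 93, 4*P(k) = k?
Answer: -27032791/272305902 ≈ -0.099274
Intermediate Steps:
P(k) = k/4
b(V, T) = -93 - 138*V (b(V, T) = -138*V - 93 = -93 - 138*V)
-2801/b(-219, -167) + P(-114)/4519 = -2801/(-93 - 138*(-219)) + ((¼)*(-114))/4519 = -2801/(-93 + 30222) - 57/2*1/4519 = -2801/30129 - 57/9038 = -27032791/272305902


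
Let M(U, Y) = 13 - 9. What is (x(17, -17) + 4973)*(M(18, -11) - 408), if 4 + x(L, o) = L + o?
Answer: -2007476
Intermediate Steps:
M(U, Y) = 4
x(L, o) = -4 + L + o (x(L, o) = -4 + (L + o) = -4 + L + o)
(x(17, -17) + 4973)*(M(18, -11) - 408) = ((-4 + 17 - 17) + 4973)*(4 - 408) = (-4 + 4973)*(-404) = 4969*(-404) = -2007476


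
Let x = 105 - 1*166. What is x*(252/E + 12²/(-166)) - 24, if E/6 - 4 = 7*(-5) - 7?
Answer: 151923/1577 ≈ 96.337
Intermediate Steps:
E = -228 (E = 24 + 6*(7*(-5) - 7) = 24 + 6*(-35 - 7) = 24 + 6*(-42) = 24 - 252 = -228)
x = -61 (x = 105 - 166 = -61)
x*(252/E + 12²/(-166)) - 24 = -61*(252/(-228) + 12²/(-166)) - 24 = -61*(252*(-1/228) + 144*(-1/166)) - 24 = -61*(-21/19 - 72/83) - 24 = -61*(-3111/1577) - 24 = 189771/1577 - 24 = 151923/1577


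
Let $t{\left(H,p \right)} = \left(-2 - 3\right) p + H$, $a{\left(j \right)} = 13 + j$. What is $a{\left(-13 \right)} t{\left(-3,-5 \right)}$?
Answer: $0$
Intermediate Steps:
$t{\left(H,p \right)} = H - 5 p$ ($t{\left(H,p \right)} = \left(-2 - 3\right) p + H = - 5 p + H = H - 5 p$)
$a{\left(-13 \right)} t{\left(-3,-5 \right)} = \left(13 - 13\right) \left(-3 - -25\right) = 0 \left(-3 + 25\right) = 0 \cdot 22 = 0$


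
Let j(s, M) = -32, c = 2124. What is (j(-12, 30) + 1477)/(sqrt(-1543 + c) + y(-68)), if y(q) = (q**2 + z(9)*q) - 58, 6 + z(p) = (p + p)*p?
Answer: -8730690/36505183 - 1445*sqrt(581)/36505183 ≈ -0.24012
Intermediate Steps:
z(p) = -6 + 2*p**2 (z(p) = -6 + (p + p)*p = -6 + (2*p)*p = -6 + 2*p**2)
y(q) = -58 + q**2 + 156*q (y(q) = (q**2 + (-6 + 2*9**2)*q) - 58 = (q**2 + (-6 + 2*81)*q) - 58 = (q**2 + (-6 + 162)*q) - 58 = (q**2 + 156*q) - 58 = -58 + q**2 + 156*q)
(j(-12, 30) + 1477)/(sqrt(-1543 + c) + y(-68)) = (-32 + 1477)/(sqrt(-1543 + 2124) + (-58 + (-68)**2 + 156*(-68))) = 1445/(sqrt(581) + (-58 + 4624 - 10608)) = 1445/(sqrt(581) - 6042) = 1445/(-6042 + sqrt(581))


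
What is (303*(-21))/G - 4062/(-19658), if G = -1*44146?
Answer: 152202453/433911034 ≈ 0.35077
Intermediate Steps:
G = -44146
(303*(-21))/G - 4062/(-19658) = (303*(-21))/(-44146) - 4062/(-19658) = -6363*(-1/44146) - 4062*(-1/19658) = 6363/44146 + 2031/9829 = 152202453/433911034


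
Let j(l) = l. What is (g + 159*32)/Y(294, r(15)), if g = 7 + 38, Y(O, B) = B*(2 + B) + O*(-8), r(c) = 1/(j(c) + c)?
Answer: -159300/72991 ≈ -2.1825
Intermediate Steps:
r(c) = 1/(2*c) (r(c) = 1/(c + c) = 1/(2*c))
Y(O, B) = -8*O + B*(2 + B) (Y(O, B) = B*(2 + B) - 8*O = -8*O + B*(2 + B))
g = 45
(g + 159*32)/Y(294, r(15)) = (45 + 159*32)/(((½)/15)² - 8*294 + 2*((½)/15)) = (45 + 5088)/(((½)*(1/15))² - 2352 + 2*((½)*(1/15))) = 5133/((1/30)² - 2352 + 2*(1/30)) = 5133/(1/900 - 2352 + 1/15) = 5133/(-2116739/900) = 5133*(-900/2116739) = -159300/72991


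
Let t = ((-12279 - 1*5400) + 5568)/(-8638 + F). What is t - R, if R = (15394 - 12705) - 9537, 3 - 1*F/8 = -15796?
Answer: 806367281/117754 ≈ 6847.9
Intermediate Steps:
F = 126392 (F = 24 - 8*(-15796) = 24 + 126368 = 126392)
R = -6848 (R = 2689 - 9537 = -6848)
t = -12111/117754 (t = ((-12279 - 1*5400) + 5568)/(-8638 + 126392) = ((-12279 - 5400) + 5568)/117754 = (-17679 + 5568)*(1/117754) = -12111*1/117754 = -12111/117754 ≈ -0.10285)
t - R = -12111/117754 - 1*(-6848) = -12111/117754 + 6848 = 806367281/117754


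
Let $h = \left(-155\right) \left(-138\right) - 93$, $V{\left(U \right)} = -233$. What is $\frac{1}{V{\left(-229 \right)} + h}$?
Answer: $\frac{1}{21064} \approx 4.7474 \cdot 10^{-5}$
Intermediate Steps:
$h = 21297$ ($h = 21390 - 93 = 21297$)
$\frac{1}{V{\left(-229 \right)} + h} = \frac{1}{-233 + 21297} = \frac{1}{21064}$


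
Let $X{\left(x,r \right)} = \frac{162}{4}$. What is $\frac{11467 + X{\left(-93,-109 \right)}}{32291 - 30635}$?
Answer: $\frac{23015}{3312} \approx 6.949$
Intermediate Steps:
$X{\left(x,r \right)} = \frac{81}{2}$ ($X{\left(x,r \right)} = 162 \cdot \frac{1}{4} = \frac{81}{2}$)
$\frac{11467 + X{\left(-93,-109 \right)}}{32291 - 30635} = \frac{11467 + \frac{81}{2}}{32291 - 30635} = \frac{23015}{2 \cdot 1656} = \frac{23015}{2} \cdot \frac{1}{1656} = \frac{23015}{3312}$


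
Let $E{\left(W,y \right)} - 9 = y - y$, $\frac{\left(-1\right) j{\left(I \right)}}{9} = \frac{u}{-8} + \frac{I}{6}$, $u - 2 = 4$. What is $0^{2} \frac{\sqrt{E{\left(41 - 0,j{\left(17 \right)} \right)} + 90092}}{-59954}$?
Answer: $0$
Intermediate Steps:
$u = 6$ ($u = 2 + 4 = 6$)
$j{\left(I \right)} = \frac{27}{4} - \frac{3 I}{2}$ ($j{\left(I \right)} = - 9 \left(\frac{6}{-8} + \frac{I}{6}\right) = - 9 \left(6 \left(- \frac{1}{8}\right) + I \frac{1}{6}\right) = - 9 \left(- \frac{3}{4} + \frac{I}{6}\right) = \frac{27}{4} - \frac{3 I}{2}$)
$E{\left(W,y \right)} = 9$ ($E{\left(W,y \right)} = 9 + \left(y - y\right) = 9 + 0 = 9$)
$0^{2} \frac{\sqrt{E{\left(41 - 0,j{\left(17 \right)} \right)} + 90092}}{-59954} = 0^{2} \frac{\sqrt{9 + 90092}}{-59954} = 0 \sqrt{90101} \left(- \frac{1}{59954}\right) = 0 \left(- \frac{\sqrt{90101}}{59954}\right) = 0$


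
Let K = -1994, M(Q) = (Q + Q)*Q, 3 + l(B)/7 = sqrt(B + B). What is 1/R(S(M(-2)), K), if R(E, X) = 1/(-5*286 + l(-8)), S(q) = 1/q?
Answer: -1451 + 28*I ≈ -1451.0 + 28.0*I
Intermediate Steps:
l(B) = -21 + 7*sqrt(2)*sqrt(B) (l(B) = -21 + 7*sqrt(B + B) = -21 + 7*sqrt(2*B) = -21 + 7*(sqrt(2)*sqrt(B)) = -21 + 7*sqrt(2)*sqrt(B))
M(Q) = 2*Q**2 (M(Q) = (2*Q)*Q = 2*Q**2)
R(E, X) = (-1451 - 28*I)/2106185 (R(E, X) = 1/(-5*286 + (-21 + 7*sqrt(2)*sqrt(-8))) = 1/(-1430 + (-21 + 7*sqrt(2)*(2*I*sqrt(2)))) = 1/(-1430 + (-21 + 28*I)) = 1/(-1451 + 28*I) = (-1451 - 28*I)/2106185)
1/R(S(M(-2)), K) = 1/(-1451/2106185 - 28*I/2106185) = 2106185*(-1451/2106185 + 28*I/2106185)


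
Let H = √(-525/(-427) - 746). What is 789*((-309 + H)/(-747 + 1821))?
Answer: -81267/358 + 263*I*√2771291/21838 ≈ -227.0 + 20.049*I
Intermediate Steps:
H = I*√2771291/61 (H = √(-525*(-1/427) - 746) = √(75/61 - 746) = √(-45431/61) = I*√2771291/61 ≈ 27.29*I)
789*((-309 + H)/(-747 + 1821)) = 789*((-309 + I*√2771291/61)/(-747 + 1821)) = 789*((-309 + I*√2771291/61)/1074) = 789*((-309 + I*√2771291/61)*(1/1074)) = 789*(-103/358 + I*√2771291/65514) = -81267/358 + 263*I*√2771291/21838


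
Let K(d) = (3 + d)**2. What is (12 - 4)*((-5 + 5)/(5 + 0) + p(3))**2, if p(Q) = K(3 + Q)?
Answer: 52488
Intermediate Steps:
p(Q) = (6 + Q)**2 (p(Q) = (3 + (3 + Q))**2 = (6 + Q)**2)
(12 - 4)*((-5 + 5)/(5 + 0) + p(3))**2 = (12 - 4)*((-5 + 5)/(5 + 0) + (6 + 3)**2)**2 = 8*(0/5 + 9**2)**2 = 8*(0*(1/5) + 81)**2 = 8*(0 + 81)**2 = 8*81**2 = 8*6561 = 52488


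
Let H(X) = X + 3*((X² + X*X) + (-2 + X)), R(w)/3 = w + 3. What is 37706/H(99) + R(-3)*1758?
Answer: 18853/29598 ≈ 0.63697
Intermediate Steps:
R(w) = 9 + 3*w (R(w) = 3*(w + 3) = 3*(3 + w) = 9 + 3*w)
H(X) = -6 + 4*X + 6*X² (H(X) = X + 3*((X² + X²) + (-2 + X)) = X + 3*(2*X² + (-2 + X)) = X + 3*(-2 + X + 2*X²) = X + (-6 + 3*X + 6*X²) = -6 + 4*X + 6*X²)
37706/H(99) + R(-3)*1758 = 37706/(-6 + 4*99 + 6*99²) + (9 + 3*(-3))*1758 = 37706/(-6 + 396 + 6*9801) + (9 - 9)*1758 = 37706/(-6 + 396 + 58806) + 0*1758 = 37706/59196 + 0 = 37706*(1/59196) + 0 = 18853/29598 + 0 = 18853/29598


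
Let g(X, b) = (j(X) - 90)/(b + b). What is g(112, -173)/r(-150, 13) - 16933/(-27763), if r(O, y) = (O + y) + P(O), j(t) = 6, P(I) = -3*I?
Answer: 918071063/1503338687 ≈ 0.61069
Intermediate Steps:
g(X, b) = -42/b (g(X, b) = (6 - 90)/(b + b) = -84*1/(2*b) = -42/b)
r(O, y) = y - 2*O (r(O, y) = (O + y) - 3*O = y - 2*O)
g(112, -173)/r(-150, 13) - 16933/(-27763) = (-42/(-173))/(13 - 2*(-150)) - 16933/(-27763) = (-42*(-1/173))/(13 + 300) - 16933*(-1/27763) = (42/173)/313 + 16933/27763 = (42/173)*(1/313) + 16933/27763 = 42/54149 + 16933/27763 = 918071063/1503338687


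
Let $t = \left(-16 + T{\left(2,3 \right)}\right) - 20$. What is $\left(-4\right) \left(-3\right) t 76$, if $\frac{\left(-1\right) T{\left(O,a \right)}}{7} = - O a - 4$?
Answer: $31008$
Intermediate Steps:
$T{\left(O,a \right)} = 28 + 7 O a$ ($T{\left(O,a \right)} = - 7 \left(- O a - 4\right) = - 7 \left(-4 - O a\right) = 28 + 7 O a$)
$t = 34$ ($t = \left(-16 + \left(28 + 7 \cdot 2 \cdot 3\right)\right) - 20 = \left(-16 + \left(28 + 42\right)\right) - 20 = \left(-16 + 70\right) - 20 = 54 - 20 = 34$)
$\left(-4\right) \left(-3\right) t 76 = \left(-4\right) \left(-3\right) 34 \cdot 76 = 12 \cdot 34 \cdot 76 = 408 \cdot 76 = 31008$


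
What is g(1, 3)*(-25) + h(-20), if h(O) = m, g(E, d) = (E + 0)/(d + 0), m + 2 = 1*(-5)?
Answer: -46/3 ≈ -15.333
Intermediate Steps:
m = -7 (m = -2 + 1*(-5) = -2 - 5 = -7)
g(E, d) = E/d
h(O) = -7
g(1, 3)*(-25) + h(-20) = (1/3)*(-25) - 7 = (1*(⅓))*(-25) - 7 = (⅓)*(-25) - 7 = -25/3 - 7 = -46/3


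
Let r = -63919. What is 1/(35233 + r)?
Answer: -1/28686 ≈ -3.4860e-5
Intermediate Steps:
1/(35233 + r) = 1/(35233 - 63919) = 1/(-28686) = -1/28686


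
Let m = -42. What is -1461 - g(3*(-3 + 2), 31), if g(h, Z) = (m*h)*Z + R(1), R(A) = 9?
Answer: -5376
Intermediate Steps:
g(h, Z) = 9 - 42*Z*h (g(h, Z) = (-42*h)*Z + 9 = -42*Z*h + 9 = 9 - 42*Z*h)
-1461 - g(3*(-3 + 2), 31) = -1461 - (9 - 42*31*3*(-3 + 2)) = -1461 - (9 - 42*31*3*(-1)) = -1461 - (9 - 42*31*(-3)) = -1461 - (9 + 3906) = -1461 - 1*3915 = -1461 - 3915 = -5376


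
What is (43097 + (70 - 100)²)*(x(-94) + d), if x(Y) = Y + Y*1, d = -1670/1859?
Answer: -15450074514/1859 ≈ -8.3110e+6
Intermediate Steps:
d = -1670/1859 (d = -1670*1/1859 = -1670/1859 ≈ -0.89833)
x(Y) = 2*Y (x(Y) = Y + Y = 2*Y)
(43097 + (70 - 100)²)*(x(-94) + d) = (43097 + (70 - 100)²)*(2*(-94) - 1670/1859) = (43097 + (-30)²)*(-188 - 1670/1859) = (43097 + 900)*(-351162/1859) = 43997*(-351162/1859) = -15450074514/1859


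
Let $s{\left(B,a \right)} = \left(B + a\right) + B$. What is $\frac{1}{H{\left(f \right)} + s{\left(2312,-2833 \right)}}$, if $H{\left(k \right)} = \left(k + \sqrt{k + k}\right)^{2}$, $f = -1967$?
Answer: $\frac{i}{2 \left(1967 \sqrt{3934} + 1933473 i\right)} \approx 2.5755 \cdot 10^{-7} + 1.6434 \cdot 10^{-8} i$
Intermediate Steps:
$s{\left(B,a \right)} = a + 2 B$
$H{\left(k \right)} = \left(k + \sqrt{2} \sqrt{k}\right)^{2}$ ($H{\left(k \right)} = \left(k + \sqrt{2 k}\right)^{2} = \left(k + \sqrt{2} \sqrt{k}\right)^{2}$)
$\frac{1}{H{\left(f \right)} + s{\left(2312,-2833 \right)}} = \frac{1}{\left(-1967 + \sqrt{2} \sqrt{-1967}\right)^{2} + \left(-2833 + 2 \cdot 2312\right)} = \frac{1}{\left(-1967 + \sqrt{2} i \sqrt{1967}\right)^{2} + \left(-2833 + 4624\right)} = \frac{1}{\left(-1967 + i \sqrt{3934}\right)^{2} + 1791} = \frac{1}{1791 + \left(-1967 + i \sqrt{3934}\right)^{2}}$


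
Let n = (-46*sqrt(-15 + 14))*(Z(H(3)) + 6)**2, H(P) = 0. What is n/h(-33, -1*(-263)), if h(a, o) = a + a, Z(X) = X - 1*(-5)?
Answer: 253*I/3 ≈ 84.333*I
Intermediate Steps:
Z(X) = 5 + X (Z(X) = X + 5 = 5 + X)
h(a, o) = 2*a
n = -5566*I (n = (-46*sqrt(-15 + 14))*((5 + 0) + 6)**2 = (-46*I)*(5 + 6)**2 = -46*I*11**2 = -46*I*121 = -5566*I ≈ -5566.0*I)
n/h(-33, -1*(-263)) = (-5566*I)/((2*(-33))) = -5566*I/(-66) = -5566*I*(-1/66) = 253*I/3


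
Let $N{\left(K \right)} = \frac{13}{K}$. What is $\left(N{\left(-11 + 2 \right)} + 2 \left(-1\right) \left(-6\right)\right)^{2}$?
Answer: $\frac{9025}{81} \approx 111.42$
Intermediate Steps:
$\left(N{\left(-11 + 2 \right)} + 2 \left(-1\right) \left(-6\right)\right)^{2} = \left(\frac{13}{-11 + 2} + 2 \left(-1\right) \left(-6\right)\right)^{2} = \left(\frac{13}{-9} - -12\right)^{2} = \left(13 \left(- \frac{1}{9}\right) + 12\right)^{2} = \left(- \frac{13}{9} + 12\right)^{2} = \left(\frac{95}{9}\right)^{2} = \frac{9025}{81}$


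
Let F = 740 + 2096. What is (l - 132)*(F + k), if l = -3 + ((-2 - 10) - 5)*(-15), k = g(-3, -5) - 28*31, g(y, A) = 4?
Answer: 236640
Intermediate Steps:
k = -864 (k = 4 - 28*31 = 4 - 868 = -864)
l = 252 (l = -3 + (-12 - 5)*(-15) = -3 - 17*(-15) = -3 + 255 = 252)
F = 2836
(l - 132)*(F + k) = (252 - 132)*(2836 - 864) = 120*1972 = 236640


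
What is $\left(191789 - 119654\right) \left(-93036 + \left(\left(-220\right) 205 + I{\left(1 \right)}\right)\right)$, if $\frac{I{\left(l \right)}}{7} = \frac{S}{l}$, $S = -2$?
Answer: $-9965450250$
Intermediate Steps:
$I{\left(l \right)} = - \frac{14}{l}$ ($I{\left(l \right)} = 7 \left(- \frac{2}{l}\right) = - \frac{14}{l}$)
$\left(191789 - 119654\right) \left(-93036 + \left(\left(-220\right) 205 + I{\left(1 \right)}\right)\right) = \left(191789 - 119654\right) \left(-93036 - \left(45100 + \frac{14}{1}\right)\right) = 72135 \left(-93036 - 45114\right) = 72135 \left(-138150\right) = -9965450250$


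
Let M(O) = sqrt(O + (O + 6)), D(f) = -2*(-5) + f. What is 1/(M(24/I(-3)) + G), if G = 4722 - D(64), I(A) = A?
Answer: 2324/10801957 - I*sqrt(10)/21603914 ≈ 0.00021515 - 1.4638e-7*I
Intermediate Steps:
D(f) = 10 + f
M(O) = sqrt(6 + 2*O) (M(O) = sqrt(O + (6 + O)) = sqrt(6 + 2*O))
G = 4648 (G = 4722 - (10 + 64) = 4722 - 1*74 = 4722 - 74 = 4648)
1/(M(24/I(-3)) + G) = 1/(sqrt(6 + 2*(24/(-3))) + 4648) = 1/(sqrt(6 + 2*(24*(-1/3))) + 4648) = 1/(sqrt(6 + 2*(-8)) + 4648) = 1/(sqrt(6 - 16) + 4648) = 1/(sqrt(-10) + 4648) = 1/(I*sqrt(10) + 4648) = 1/(4648 + I*sqrt(10))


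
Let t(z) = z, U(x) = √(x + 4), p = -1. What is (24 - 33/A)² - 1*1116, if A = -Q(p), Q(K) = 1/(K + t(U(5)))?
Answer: 6984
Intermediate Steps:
U(x) = √(4 + x)
Q(K) = 1/(3 + K) (Q(K) = 1/(K + √(4 + 5)) = 1/(K + √9) = 1/(K + 3) = 1/(3 + K))
A = -½ (A = -1/(3 - 1) = -1/2 = -1*½ = -½ ≈ -0.50000)
(24 - 33/A)² - 1*1116 = (24 - 33/(-½))² - 1*1116 = (24 - 33*(-2))² - 1116 = (24 + 66)² - 1116 = 90² - 1116 = 8100 - 1116 = 6984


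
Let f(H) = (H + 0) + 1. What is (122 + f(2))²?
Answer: 15625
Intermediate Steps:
f(H) = 1 + H (f(H) = H + 1 = 1 + H)
(122 + f(2))² = (122 + (1 + 2))² = (122 + 3)² = 125² = 15625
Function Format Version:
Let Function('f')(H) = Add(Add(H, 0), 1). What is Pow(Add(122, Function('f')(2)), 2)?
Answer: 15625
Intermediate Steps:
Function('f')(H) = Add(1, H) (Function('f')(H) = Add(H, 1) = Add(1, H))
Pow(Add(122, Function('f')(2)), 2) = Pow(Add(122, Add(1, 2)), 2) = Pow(Add(122, 3), 2) = Pow(125, 2) = 15625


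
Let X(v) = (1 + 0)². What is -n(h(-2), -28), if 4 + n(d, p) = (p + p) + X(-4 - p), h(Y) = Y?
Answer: 59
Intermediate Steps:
X(v) = 1 (X(v) = 1² = 1)
n(d, p) = -3 + 2*p (n(d, p) = -4 + ((p + p) + 1) = -4 + (2*p + 1) = -4 + (1 + 2*p) = -3 + 2*p)
-n(h(-2), -28) = -(-3 + 2*(-28)) = -(-3 - 56) = -1*(-59) = 59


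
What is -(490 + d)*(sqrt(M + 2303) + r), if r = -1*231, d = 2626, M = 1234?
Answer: 719796 - 9348*sqrt(393) ≈ 5.3448e+5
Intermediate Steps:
r = -231
-(490 + d)*(sqrt(M + 2303) + r) = -(490 + 2626)*(sqrt(1234 + 2303) - 231) = -3116*(sqrt(3537) - 231) = -3116*(3*sqrt(393) - 231) = -3116*(-231 + 3*sqrt(393)) = -(-719796 + 9348*sqrt(393)) = 719796 - 9348*sqrt(393)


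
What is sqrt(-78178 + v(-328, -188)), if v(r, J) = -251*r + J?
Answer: sqrt(3962) ≈ 62.944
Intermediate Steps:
v(r, J) = J - 251*r
sqrt(-78178 + v(-328, -188)) = sqrt(-78178 + (-188 - 251*(-328))) = sqrt(-78178 + (-188 + 82328)) = sqrt(-78178 + 82140) = sqrt(3962)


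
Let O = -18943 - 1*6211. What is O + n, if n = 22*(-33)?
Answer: -25880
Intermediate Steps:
O = -25154 (O = -18943 - 6211 = -25154)
n = -726
O + n = -25154 - 726 = -25880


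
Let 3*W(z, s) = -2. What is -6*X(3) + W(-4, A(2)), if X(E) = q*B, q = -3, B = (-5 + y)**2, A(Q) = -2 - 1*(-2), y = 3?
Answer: 214/3 ≈ 71.333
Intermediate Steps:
A(Q) = 0 (A(Q) = -2 + 2 = 0)
B = 4 (B = (-5 + 3)**2 = (-2)**2 = 4)
W(z, s) = -2/3 (W(z, s) = (1/3)*(-2) = -2/3)
X(E) = -12 (X(E) = -3*4 = -12)
-6*X(3) + W(-4, A(2)) = -6*(-12) - 2/3 = 72 - 2/3 = 214/3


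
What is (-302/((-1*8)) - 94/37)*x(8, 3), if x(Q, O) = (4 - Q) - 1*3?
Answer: -36477/148 ≈ -246.47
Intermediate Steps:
x(Q, O) = 1 - Q (x(Q, O) = (4 - Q) - 3 = 1 - Q)
(-302/((-1*8)) - 94/37)*x(8, 3) = (-302/((-1*8)) - 94/37)*(1 - 1*8) = (-302/(-8) - 94*1/37)*(1 - 8) = (-302*(-1/8) - 94/37)*(-7) = (151/4 - 94/37)*(-7) = (5211/148)*(-7) = -36477/148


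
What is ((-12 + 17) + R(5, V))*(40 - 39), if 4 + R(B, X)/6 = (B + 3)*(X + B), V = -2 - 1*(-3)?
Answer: 269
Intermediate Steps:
V = 1 (V = -2 + 3 = 1)
R(B, X) = -24 + 6*(3 + B)*(B + X) (R(B, X) = -24 + 6*((B + 3)*(X + B)) = -24 + 6*((3 + B)*(B + X)) = -24 + 6*(3 + B)*(B + X))
((-12 + 17) + R(5, V))*(40 - 39) = ((-12 + 17) + (-24 + 6*5² + 18*5 + 18*1 + 6*5*1))*(40 - 39) = (5 + (-24 + 6*25 + 90 + 18 + 30))*1 = (5 + (-24 + 150 + 90 + 18 + 30))*1 = (5 + 264)*1 = 269*1 = 269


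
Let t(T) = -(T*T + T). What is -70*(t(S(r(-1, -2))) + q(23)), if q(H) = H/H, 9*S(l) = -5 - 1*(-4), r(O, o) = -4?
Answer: -6230/81 ≈ -76.914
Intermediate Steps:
S(l) = -1/9 (S(l) = (-5 - 1*(-4))/9 = (-5 + 4)/9 = (1/9)*(-1) = -1/9)
t(T) = -T - T**2 (t(T) = -(T**2 + T) = -(T + T**2) = -T - T**2)
q(H) = 1
-70*(t(S(r(-1, -2))) + q(23)) = -70*(-1*(-1/9)*(1 - 1/9) + 1) = -70*(-1*(-1/9)*8/9 + 1) = -70*(8/81 + 1) = -70*89/81 = -6230/81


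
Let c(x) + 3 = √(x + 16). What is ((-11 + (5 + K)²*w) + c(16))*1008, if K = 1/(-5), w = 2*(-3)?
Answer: -3836448/25 + 4032*√2 ≈ -1.4776e+5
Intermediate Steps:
w = -6
K = -⅕ ≈ -0.20000
c(x) = -3 + √(16 + x) (c(x) = -3 + √(x + 16) = -3 + √(16 + x))
((-11 + (5 + K)²*w) + c(16))*1008 = ((-11 + (5 - ⅕)²*(-6)) + (-3 + √(16 + 16)))*1008 = ((-11 + (24/5)²*(-6)) + (-3 + √32))*1008 = ((-11 + (576/25)*(-6)) + (-3 + 4*√2))*1008 = ((-11 - 3456/25) + (-3 + 4*√2))*1008 = (-3731/25 + (-3 + 4*√2))*1008 = (-3806/25 + 4*√2)*1008 = -3836448/25 + 4032*√2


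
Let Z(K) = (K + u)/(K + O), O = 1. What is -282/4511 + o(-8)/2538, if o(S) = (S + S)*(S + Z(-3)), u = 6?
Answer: -15022/5724459 ≈ -0.0026242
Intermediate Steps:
Z(K) = (6 + K)/(1 + K) (Z(K) = (K + 6)/(K + 1) = (6 + K)/(1 + K))
o(S) = 2*S*(-3/2 + S) (o(S) = (S + S)*(S + (6 - 3)/(1 - 3)) = (2*S)*(S + 3/(-2)) = (2*S)*(S - 1/2*3) = (2*S)*(S - 3/2) = (2*S)*(-3/2 + S) = 2*S*(-3/2 + S))
-282/4511 + o(-8)/2538 = -282/4511 - 8*(-3 + 2*(-8))/2538 = -282*1/4511 - 8*(-3 - 16)*(1/2538) = -282/4511 - 8*(-19)*(1/2538) = -282/4511 + 152*(1/2538) = -282/4511 + 76/1269 = -15022/5724459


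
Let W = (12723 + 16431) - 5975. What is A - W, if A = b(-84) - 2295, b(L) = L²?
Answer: -18418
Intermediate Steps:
A = 4761 (A = (-84)² - 2295 = 7056 - 2295 = 4761)
W = 23179 (W = 29154 - 5975 = 23179)
A - W = 4761 - 1*23179 = 4761 - 23179 = -18418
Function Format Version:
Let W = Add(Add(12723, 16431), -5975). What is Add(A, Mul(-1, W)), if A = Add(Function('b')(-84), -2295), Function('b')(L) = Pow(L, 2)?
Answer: -18418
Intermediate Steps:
A = 4761 (A = Add(Pow(-84, 2), -2295) = Add(7056, -2295) = 4761)
W = 23179 (W = Add(29154, -5975) = 23179)
Add(A, Mul(-1, W)) = Add(4761, Mul(-1, 23179)) = Add(4761, -23179) = -18418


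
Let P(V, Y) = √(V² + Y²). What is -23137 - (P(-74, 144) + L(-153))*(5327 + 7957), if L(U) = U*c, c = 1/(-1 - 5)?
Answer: -361879 - 26568*√6553 ≈ -2.5126e+6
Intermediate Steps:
c = -⅙ (c = 1/(-6) = -⅙ ≈ -0.16667)
L(U) = -U/6 (L(U) = U*(-⅙) = -U/6)
-23137 - (P(-74, 144) + L(-153))*(5327 + 7957) = -23137 - (√((-74)² + 144²) - ⅙*(-153))*(5327 + 7957) = -23137 - (√(5476 + 20736) + 51/2)*13284 = -23137 - (√26212 + 51/2)*13284 = -23137 - (2*√6553 + 51/2)*13284 = -23137 - (51/2 + 2*√6553)*13284 = -23137 - (338742 + 26568*√6553) = -23137 + (-338742 - 26568*√6553) = -361879 - 26568*√6553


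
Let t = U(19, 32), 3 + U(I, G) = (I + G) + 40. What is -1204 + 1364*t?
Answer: 118828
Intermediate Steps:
U(I, G) = 37 + G + I (U(I, G) = -3 + ((I + G) + 40) = -3 + ((G + I) + 40) = -3 + (40 + G + I) = 37 + G + I)
t = 88 (t = 37 + 32 + 19 = 88)
-1204 + 1364*t = -1204 + 1364*88 = -1204 + 120032 = 118828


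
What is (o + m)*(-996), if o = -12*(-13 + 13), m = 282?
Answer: -280872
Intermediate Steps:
o = 0 (o = -12*0 = 0)
(o + m)*(-996) = (0 + 282)*(-996) = 282*(-996) = -280872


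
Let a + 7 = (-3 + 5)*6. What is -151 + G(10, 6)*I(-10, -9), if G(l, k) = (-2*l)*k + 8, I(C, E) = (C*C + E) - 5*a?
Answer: -7543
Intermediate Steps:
a = 5 (a = -7 + (-3 + 5)*6 = -7 + 2*6 = -7 + 12 = 5)
I(C, E) = -25 + E + C² (I(C, E) = (C*C + E) - 5*5 = (C² + E) - 25 = (E + C²) - 25 = -25 + E + C²)
G(l, k) = 8 - 2*k*l (G(l, k) = -2*k*l + 8 = 8 - 2*k*l)
-151 + G(10, 6)*I(-10, -9) = -151 + (8 - 2*6*10)*(-25 - 9 + (-10)²) = -151 + (8 - 120)*(-25 - 9 + 100) = -151 - 112*66 = -151 - 7392 = -7543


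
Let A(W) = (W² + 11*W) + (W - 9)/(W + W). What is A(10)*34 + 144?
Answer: 72857/10 ≈ 7285.7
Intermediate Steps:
A(W) = W² + 11*W + (-9 + W)/(2*W) (A(W) = (W² + 11*W) + (-9 + W)/((2*W)) = (W² + 11*W) + (-9 + W)*(1/(2*W)) = (W² + 11*W) + (-9 + W)/(2*W) = W² + 11*W + (-9 + W)/(2*W))
A(10)*34 + 144 = (½ + 10² + 11*10 - 9/2/10)*34 + 144 = (½ + 100 + 110 - 9/2*⅒)*34 + 144 = (½ + 100 + 110 - 9/20)*34 + 144 = (4201/20)*34 + 144 = 71417/10 + 144 = 72857/10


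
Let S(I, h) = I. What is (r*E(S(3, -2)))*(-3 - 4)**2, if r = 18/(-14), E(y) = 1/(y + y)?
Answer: -21/2 ≈ -10.500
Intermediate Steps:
E(y) = 1/(2*y)
r = -9/7 (r = 18*(-1/14) = -9/7 ≈ -1.2857)
(r*E(S(3, -2)))*(-3 - 4)**2 = (-9/(14*3))*(-3 - 4)**2 = -9/(14*3)*(-7)**2 = -9/7*1/6*49 = -3/14*49 = -21/2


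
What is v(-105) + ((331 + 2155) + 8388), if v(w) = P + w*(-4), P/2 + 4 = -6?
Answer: 11274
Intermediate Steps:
P = -20 (P = -8 + 2*(-6) = -8 - 12 = -20)
v(w) = -20 - 4*w (v(w) = -20 + w*(-4) = -20 - 4*w)
v(-105) + ((331 + 2155) + 8388) = (-20 - 4*(-105)) + ((331 + 2155) + 8388) = (-20 + 420) + (2486 + 8388) = 400 + 10874 = 11274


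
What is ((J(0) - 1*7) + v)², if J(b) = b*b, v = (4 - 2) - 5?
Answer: 100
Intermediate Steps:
v = -3 (v = 2 - 5 = -3)
J(b) = b²
((J(0) - 1*7) + v)² = ((0² - 1*7) - 3)² = ((0 - 7) - 3)² = (-7 - 3)² = (-10)² = 100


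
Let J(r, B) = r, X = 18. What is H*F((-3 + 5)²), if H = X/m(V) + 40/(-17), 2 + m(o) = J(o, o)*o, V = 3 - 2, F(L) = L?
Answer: -1384/17 ≈ -81.412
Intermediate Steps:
V = 1
m(o) = -2 + o² (m(o) = -2 + o*o = -2 + o²)
H = -346/17 (H = 18/(-2 + 1²) + 40/(-17) = 18/(-2 + 1) + 40*(-1/17) = 18/(-1) - 40/17 = 18*(-1) - 40/17 = -18 - 40/17 = -346/17 ≈ -20.353)
H*F((-3 + 5)²) = -346*(-3 + 5)²/17 = -346/17*2² = -346/17*4 = -1384/17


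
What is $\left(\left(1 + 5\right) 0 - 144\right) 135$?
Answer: $-19440$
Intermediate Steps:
$\left(\left(1 + 5\right) 0 - 144\right) 135 = \left(6 \cdot 0 - 144\right) 135 = \left(0 - 144\right) 135 = \left(-144\right) 135 = -19440$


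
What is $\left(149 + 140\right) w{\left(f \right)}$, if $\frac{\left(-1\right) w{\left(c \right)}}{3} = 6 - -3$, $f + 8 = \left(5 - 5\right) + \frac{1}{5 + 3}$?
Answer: $-7803$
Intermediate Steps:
$f = - \frac{63}{8}$ ($f = -8 + \left(\left(5 - 5\right) + \frac{1}{5 + 3}\right) = -8 + \left(0 + \frac{1}{8}\right) = -8 + \frac{1}{8} = - \frac{63}{8} \approx -7.875$)
$w{\left(c \right)} = -27$ ($w{\left(c \right)} = - 3 \left(6 - -3\right) = - 3 \left(6 + 3\right) = \left(-3\right) 9 = -27$)
$\left(149 + 140\right) w{\left(f \right)} = \left(149 + 140\right) \left(-27\right) = 289 \left(-27\right) = -7803$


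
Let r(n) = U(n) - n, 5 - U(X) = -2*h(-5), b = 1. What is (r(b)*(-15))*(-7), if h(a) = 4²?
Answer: 3780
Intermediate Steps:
h(a) = 16
U(X) = 37 (U(X) = 5 - (-2)*16 = 5 - 1*(-32) = 5 + 32 = 37)
r(n) = 37 - n
(r(b)*(-15))*(-7) = ((37 - 1*1)*(-15))*(-7) = ((37 - 1)*(-15))*(-7) = (36*(-15))*(-7) = -540*(-7) = 3780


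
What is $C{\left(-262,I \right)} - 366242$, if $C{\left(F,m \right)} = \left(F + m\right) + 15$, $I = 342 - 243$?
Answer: $-366390$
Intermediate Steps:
$I = 99$ ($I = 342 - 243 = 99$)
$C{\left(F,m \right)} = 15 + F + m$
$C{\left(-262,I \right)} - 366242 = \left(15 - 262 + 99\right) - 366242 = -148 - 366242 = -366390$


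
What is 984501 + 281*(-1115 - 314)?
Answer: 582952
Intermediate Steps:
984501 + 281*(-1115 - 314) = 984501 + 281*(-1429) = 984501 - 401549 = 582952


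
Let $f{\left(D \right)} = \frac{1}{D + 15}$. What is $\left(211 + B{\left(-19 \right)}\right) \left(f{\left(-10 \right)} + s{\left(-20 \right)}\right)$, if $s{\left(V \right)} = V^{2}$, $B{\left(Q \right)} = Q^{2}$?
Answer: $\frac{1144572}{5} \approx 2.2891 \cdot 10^{5}$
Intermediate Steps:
$f{\left(D \right)} = \frac{1}{15 + D}$
$\left(211 + B{\left(-19 \right)}\right) \left(f{\left(-10 \right)} + s{\left(-20 \right)}\right) = \left(211 + \left(-19\right)^{2}\right) \left(\frac{1}{15 - 10} + \left(-20\right)^{2}\right) = \left(211 + 361\right) \left(\frac{1}{5} + 400\right) = 572 \left(\frac{1}{5} + 400\right) = 572 \cdot \frac{2001}{5} = \frac{1144572}{5}$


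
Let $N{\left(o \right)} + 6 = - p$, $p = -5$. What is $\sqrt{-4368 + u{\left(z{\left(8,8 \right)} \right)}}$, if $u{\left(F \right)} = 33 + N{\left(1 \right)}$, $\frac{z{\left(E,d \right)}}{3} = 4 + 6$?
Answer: $4 i \sqrt{271} \approx 65.848 i$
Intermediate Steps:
$N{\left(o \right)} = -1$ ($N{\left(o \right)} = -6 - -5 = -6 + 5 = -1$)
$z{\left(E,d \right)} = 30$ ($z{\left(E,d \right)} = 3 \left(4 + 6\right) = 3 \cdot 10 = 30$)
$u{\left(F \right)} = 32$ ($u{\left(F \right)} = 33 - 1 = 32$)
$\sqrt{-4368 + u{\left(z{\left(8,8 \right)} \right)}} = \sqrt{-4368 + 32} = \sqrt{-4336} = 4 i \sqrt{271}$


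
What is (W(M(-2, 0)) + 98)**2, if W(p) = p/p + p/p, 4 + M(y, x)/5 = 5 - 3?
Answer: 10000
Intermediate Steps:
M(y, x) = -10 (M(y, x) = -20 + 5*(5 - 3) = -20 + 5*2 = -20 + 10 = -10)
W(p) = 2 (W(p) = 1 + 1 = 2)
(W(M(-2, 0)) + 98)**2 = (2 + 98)**2 = 100**2 = 10000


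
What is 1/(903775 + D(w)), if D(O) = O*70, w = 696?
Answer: 1/952495 ≈ 1.0499e-6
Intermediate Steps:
D(O) = 70*O
1/(903775 + D(w)) = 1/(903775 + 70*696) = 1/(903775 + 48720) = 1/952495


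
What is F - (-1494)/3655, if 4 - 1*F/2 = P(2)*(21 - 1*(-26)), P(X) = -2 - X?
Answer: 1405014/3655 ≈ 384.41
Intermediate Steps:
F = 384 (F = 8 - 2*(-2 - 1*2)*(21 - 1*(-26)) = 8 - 2*(-2 - 2)*(21 + 26) = 8 - (-8)*47 = 8 - 2*(-188) = 8 + 376 = 384)
F - (-1494)/3655 = 384 - (-1494)/3655 = 384 - 1*(-1494/3655) = 384 + 1494/3655 = 1405014/3655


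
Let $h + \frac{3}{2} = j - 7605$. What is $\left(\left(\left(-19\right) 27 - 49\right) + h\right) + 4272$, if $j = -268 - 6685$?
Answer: $- \frac{21699}{2} \approx -10850.0$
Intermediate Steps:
$j = -6953$
$h = - \frac{29119}{2}$ ($h = - \frac{3}{2} - 14558 = - \frac{29119}{2} \approx -14560.0$)
$\left(\left(\left(-19\right) 27 - 49\right) + h\right) + 4272 = \left(\left(\left(-19\right) 27 - 49\right) - \frac{29119}{2}\right) + 4272 = \left(\left(-513 - 49\right) - \frac{29119}{2}\right) + 4272 = \left(-562 - \frac{29119}{2}\right) + 4272 = - \frac{30243}{2} + 4272 = - \frac{21699}{2}$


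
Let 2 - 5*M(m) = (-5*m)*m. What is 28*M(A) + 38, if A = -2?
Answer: 806/5 ≈ 161.20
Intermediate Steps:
M(m) = 2/5 + m**2 (M(m) = 2/5 - (-5*m)*m/5 = 2/5 - (-1)*m**2 = 2/5 + m**2)
28*M(A) + 38 = 28*(2/5 + (-2)**2) + 38 = 28*(2/5 + 4) + 38 = 28*(22/5) + 38 = 616/5 + 38 = 806/5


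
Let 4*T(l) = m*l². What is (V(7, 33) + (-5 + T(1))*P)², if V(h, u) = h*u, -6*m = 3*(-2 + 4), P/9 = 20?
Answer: 509796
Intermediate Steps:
P = 180 (P = 9*20 = 180)
m = -1 (m = -(-2 + 4)/2 = -2/2 = -⅙*6 = -1)
T(l) = -l²/4 (T(l) = (-l²)/4 = -l²/4)
(V(7, 33) + (-5 + T(1))*P)² = (7*33 + (-5 - ¼*1²)*180)² = (231 + (-5 - ¼*1)*180)² = (231 + (-5 - ¼)*180)² = (231 - 21/4*180)² = (231 - 945)² = (-714)² = 509796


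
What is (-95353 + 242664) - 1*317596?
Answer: -170285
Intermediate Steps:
(-95353 + 242664) - 1*317596 = 147311 - 317596 = -170285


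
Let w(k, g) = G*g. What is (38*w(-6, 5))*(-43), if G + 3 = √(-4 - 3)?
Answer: 24510 - 8170*I*√7 ≈ 24510.0 - 21616.0*I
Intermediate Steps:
G = -3 + I*√7 (G = -3 + √(-4 - 3) = -3 + √(-7) = -3 + I*√7 ≈ -3.0 + 2.6458*I)
w(k, g) = g*(-3 + I*√7) (w(k, g) = (-3 + I*√7)*g = g*(-3 + I*√7))
(38*w(-6, 5))*(-43) = (38*(5*(-3 + I*√7)))*(-43) = (38*(-15 + 5*I*√7))*(-43) = (-570 + 190*I*√7)*(-43) = 24510 - 8170*I*√7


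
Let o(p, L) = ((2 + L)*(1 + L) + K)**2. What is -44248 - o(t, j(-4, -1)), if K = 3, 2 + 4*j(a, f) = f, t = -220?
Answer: -11330297/256 ≈ -44259.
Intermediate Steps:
j(a, f) = -1/2 + f/4
o(p, L) = (3 + (1 + L)*(2 + L))**2 (o(p, L) = ((2 + L)*(1 + L) + 3)**2 = ((1 + L)*(2 + L) + 3)**2 = (3 + (1 + L)*(2 + L))**2)
-44248 - o(t, j(-4, -1)) = -44248 - (5 + (-1/2 + (1/4)*(-1))**2 + 3*(-1/2 + (1/4)*(-1)))**2 = -44248 - (5 + (-1/2 - 1/4)**2 + 3*(-1/2 - 1/4))**2 = -44248 - (5 + (-3/4)**2 + 3*(-3/4))**2 = -44248 - (5 + 9/16 - 9/4)**2 = -44248 - (53/16)**2 = -44248 - 1*2809/256 = -44248 - 2809/256 = -11330297/256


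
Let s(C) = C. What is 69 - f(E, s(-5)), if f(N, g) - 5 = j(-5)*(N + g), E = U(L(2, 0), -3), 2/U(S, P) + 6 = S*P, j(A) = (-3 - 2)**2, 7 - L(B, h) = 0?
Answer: 5153/27 ≈ 190.85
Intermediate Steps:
L(B, h) = 7 (L(B, h) = 7 - 1*0 = 7 + 0 = 7)
j(A) = 25 (j(A) = (-5)**2 = 25)
U(S, P) = 2/(-6 + P*S) (U(S, P) = 2/(-6 + S*P) = 2/(-6 + P*S))
E = -2/27 (E = 2/(-6 - 3*7) = 2/(-6 - 21) = 2/(-27) = 2*(-1/27) = -2/27 ≈ -0.074074)
f(N, g) = 5 + 25*N + 25*g (f(N, g) = 5 + 25*(N + g) = 5 + (25*N + 25*g) = 5 + 25*N + 25*g)
69 - f(E, s(-5)) = 69 - (5 + 25*(-2/27) + 25*(-5)) = 69 - (5 - 50/27 - 125) = 69 - 1*(-3290/27) = 69 + 3290/27 = 5153/27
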